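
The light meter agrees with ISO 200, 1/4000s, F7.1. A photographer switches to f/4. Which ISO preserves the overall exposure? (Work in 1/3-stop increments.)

Aperture: f/7.1 → f/6.3 → f/5.6 → f/5 → f/4.5 → f/4 — 1 2/3 stops opened up (brighter).
Need 1 2/3 stops darker from the ISO: 200 → 160 → 125 → 100 → 80 → 64.

ISO 64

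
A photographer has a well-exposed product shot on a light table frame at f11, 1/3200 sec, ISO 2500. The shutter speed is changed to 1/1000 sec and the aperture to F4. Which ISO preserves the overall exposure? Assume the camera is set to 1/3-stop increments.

ISO 100

Shutter speed: 1/3200 → 1/2500 → 1/2000 → 1/1600 → 1/1250 → 1/1000 — 1 2/3 stops longer (brighter).
Aperture: f/11 → f/10 → f/9 → f/8 → f/7.1 → f/6.3 → f/5.6 → f/5 → f/4.5 → f/4 — 3 stops wider (brighter).
Net change so far: 4 2/3 stops brighter. Offset with the ISO: 2500 → 2000 → 1600 → 1250 → 1000 → 800 → 640 → 500 → 400 → 320 → 250 → 200 → 160 → 125 → 100.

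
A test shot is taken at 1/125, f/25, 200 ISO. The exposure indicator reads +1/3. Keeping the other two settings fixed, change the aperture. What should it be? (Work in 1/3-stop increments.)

Overexposed by 1/3 stop → need 1/3 stop darker.
Aperture: f/25 → f/29.

f/29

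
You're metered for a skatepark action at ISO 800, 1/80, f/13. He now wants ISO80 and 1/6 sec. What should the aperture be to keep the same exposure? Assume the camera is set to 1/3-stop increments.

f/14

ISO: 800 → 640 → 500 → 400 → 320 → 250 → 200 → 160 → 125 → 100 → 80 — 3 1/3 stops dropped (darker).
Shutter speed: 1/80 → 1/60 → 1/50 → 1/40 → 1/30 → 1/25 → 1/20 → 1/15 → 1/13 → 1/10 → 1/8 → 1/6 — 3 2/3 stops longer (brighter).
Net change so far: 1/3 stop brighter. Offset with the aperture: f/13 → f/14.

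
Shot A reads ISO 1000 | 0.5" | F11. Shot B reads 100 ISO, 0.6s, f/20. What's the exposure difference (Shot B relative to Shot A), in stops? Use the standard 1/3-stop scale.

Aperture: f/11 → f/13 → f/14 → f/16 → f/18 → f/20 — 1 2/3 stops narrower (darker).
Shutter speed: 0.5 → 0.6 — 1/3 stop slower (brighter).
ISO: 1000 → 800 → 640 → 500 → 400 → 320 → 250 → 200 → 160 → 125 → 100 — 3 1/3 stops dropped (darker).
Net: −1 2/3 +1/3 −3 1/3 = −4 2/3 stops.

4 2/3 stops darker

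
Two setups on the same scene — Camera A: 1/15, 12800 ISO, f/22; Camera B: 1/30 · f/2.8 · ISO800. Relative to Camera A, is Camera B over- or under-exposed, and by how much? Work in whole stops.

Aperture: f/22 → f/16 → f/11 → f/8 → f/5.6 → f/4 → f/2.8 — 6 stops opened up (brighter).
Shutter speed: 1/15 → 1/30 — 1 stop faster (darker).
ISO: 12800 → 6400 → 3200 → 1600 → 800 — 4 stops dropped (darker).
Net: +6 −1 −4 = +1 stop.

1 stop brighter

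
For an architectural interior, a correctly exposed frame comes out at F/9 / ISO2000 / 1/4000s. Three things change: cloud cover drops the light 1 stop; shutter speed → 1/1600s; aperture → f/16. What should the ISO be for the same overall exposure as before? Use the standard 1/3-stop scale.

ISO 5000

Scene light: 1 stop darker.
Shutter speed: 1/4000 → 1/3200 → 1/2500 → 1/2000 → 1/1600 — 1 1/3 stops longer (brighter).
Aperture: f/9 → f/10 → f/11 → f/13 → f/14 → f/16 — 1 2/3 stops narrower (darker).
Net so far: 1 1/3 stops darker. ISO: 2000 → 2500 → 3200 → 4000 → 5000.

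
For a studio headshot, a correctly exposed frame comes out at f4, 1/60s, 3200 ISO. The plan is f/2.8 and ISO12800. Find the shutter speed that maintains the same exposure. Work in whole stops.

1/500s

Aperture: f/4 → f/2.8 — 1 stop wider (brighter).
ISO: 3200 → 6400 → 12800 — 2 stops higher (brighter).
Net change so far: 3 stops brighter. Offset with the shutter speed: 1/60 → 1/125 → 1/250 → 1/500.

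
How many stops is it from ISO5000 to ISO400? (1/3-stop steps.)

5000 → 4000 → 3200 → 2500 → 2000 → 1600 → 1250 → 1000 → 800 → 640 → 500 → 400 — count the steps: 11 third-stops = 3 2/3 stops.

3 2/3 stops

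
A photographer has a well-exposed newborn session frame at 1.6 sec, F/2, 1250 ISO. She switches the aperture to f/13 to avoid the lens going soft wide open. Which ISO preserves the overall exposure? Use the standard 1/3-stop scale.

ISO 51200

Aperture: f/2 → f/2.2 → f/2.5 → f/2.8 → f/3.2 → f/3.5 → f/4 → f/4.5 → f/5 → f/5.6 → f/6.3 → f/7.1 → f/8 → f/9 → f/10 → f/11 → f/13 — 5 1/3 stops smaller aperture (darker).
Need 5 1/3 stops brighter from the ISO: 1250 → 1600 → 2000 → 2500 → 3200 → 4000 → 5000 → 6400 → 8000 → 10000 → 12800 → 16000 → 20000 → 25600 → 32000 → 40000 → 51200.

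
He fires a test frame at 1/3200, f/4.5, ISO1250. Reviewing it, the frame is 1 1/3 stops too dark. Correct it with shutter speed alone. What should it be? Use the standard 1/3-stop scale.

Underexposed by 1 1/3 stops → need 1 1/3 stops brighter.
Shutter speed: 1/3200 → 1/2500 → 1/2000 → 1/1600 → 1/1250.

1/1250s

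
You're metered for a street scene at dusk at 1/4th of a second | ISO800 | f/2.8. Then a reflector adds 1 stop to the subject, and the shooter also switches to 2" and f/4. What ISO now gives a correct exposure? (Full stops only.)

ISO 100

Scene light: 1 stop brighter.
Shutter speed: 1/4 → 1/2 → 1 → 2 — 3 stops longer (brighter).
Aperture: f/2.8 → f/4 — 1 stop narrower (darker).
Net so far: 3 stops brighter. ISO: 800 → 400 → 200 → 100.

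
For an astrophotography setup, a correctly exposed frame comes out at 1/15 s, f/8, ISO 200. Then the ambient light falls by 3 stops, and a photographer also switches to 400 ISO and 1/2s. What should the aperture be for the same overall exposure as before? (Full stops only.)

f/11

Scene light: 3 stops darker.
ISO: 200 → 400 — 1 stop higher (brighter).
Shutter speed: 1/15 → 1/8 → 1/4 → 1/2 — 3 stops longer (brighter).
Net so far: 1 stop brighter. Aperture: f/8 → f/11.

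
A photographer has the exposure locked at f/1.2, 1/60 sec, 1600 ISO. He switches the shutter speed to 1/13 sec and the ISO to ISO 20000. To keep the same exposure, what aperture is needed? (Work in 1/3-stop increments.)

Shutter speed: 1/60 → 1/50 → 1/40 → 1/30 → 1/25 → 1/20 → 1/15 → 1/13 — 2 1/3 stops slower (brighter).
ISO: 1600 → 2000 → 2500 → 3200 → 4000 → 5000 → 6400 → 8000 → 10000 → 12800 → 16000 → 20000 — 3 2/3 stops higher (brighter).
Net change so far: 6 stops brighter. Offset with the aperture: f/1.2 → f/1.4 → f/1.6 → f/1.8 → f/2 → f/2.2 → f/2.5 → f/2.8 → f/3.2 → f/3.5 → f/4 → f/4.5 → f/5 → f/5.6 → f/6.3 → f/7.1 → f/8 → f/9 → f/10.

f/10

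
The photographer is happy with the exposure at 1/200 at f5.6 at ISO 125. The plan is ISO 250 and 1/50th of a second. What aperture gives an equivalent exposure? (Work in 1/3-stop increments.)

ISO: 125 → 160 → 200 → 250 — 1 stop raised (brighter).
Shutter speed: 1/200 → 1/160 → 1/125 → 1/100 → 1/80 → 1/60 → 1/50 — 2 stops slower (brighter).
Net change so far: 3 stops brighter. Offset with the aperture: f/5.6 → f/6.3 → f/7.1 → f/8 → f/9 → f/10 → f/11 → f/13 → f/14 → f/16.

f/16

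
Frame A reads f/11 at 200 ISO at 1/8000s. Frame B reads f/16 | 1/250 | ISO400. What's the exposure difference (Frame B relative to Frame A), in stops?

Aperture: f/11 → f/16 — 1 stop narrower (darker).
Shutter speed: 1/8000 → 1/4000 → 1/2000 → 1/1000 → 1/500 → 1/250 — 5 stops slower (brighter).
ISO: 200 → 400 — 1 stop raised (brighter).
Net: −1 +5 +1 = +5 stops.

5 stops brighter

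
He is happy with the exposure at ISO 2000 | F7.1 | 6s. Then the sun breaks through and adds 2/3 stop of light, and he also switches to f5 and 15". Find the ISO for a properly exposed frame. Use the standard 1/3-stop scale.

Scene light: 2/3 stop brighter.
Aperture: f/7.1 → f/6.3 → f/5.6 → f/5 — 1 stop larger aperture (brighter).
Shutter speed: 6 → 8 → 10 → 13 → 15 — 1 1/3 stops longer (brighter).
Net so far: 3 stops brighter. ISO: 2000 → 1600 → 1250 → 1000 → 800 → 640 → 500 → 400 → 320 → 250.

ISO 250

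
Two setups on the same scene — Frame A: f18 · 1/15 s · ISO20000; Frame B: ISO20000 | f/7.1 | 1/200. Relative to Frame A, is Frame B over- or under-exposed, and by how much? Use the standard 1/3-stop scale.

Aperture: f/18 → f/16 → f/14 → f/13 → f/11 → f/10 → f/9 → f/8 → f/7.1 — 2 2/3 stops wider (brighter).
Shutter speed: 1/15 → 1/20 → 1/25 → 1/30 → 1/40 → 1/50 → 1/60 → 1/80 → 1/100 → 1/125 → 1/160 → 1/200 — 3 2/3 stops shorter (darker).
ISO: unchanged.
Net: +2 2/3 −3 2/3 = −1 stop.

1 stop darker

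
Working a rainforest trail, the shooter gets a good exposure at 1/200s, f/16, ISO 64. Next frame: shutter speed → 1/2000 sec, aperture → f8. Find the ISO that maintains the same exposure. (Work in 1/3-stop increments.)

ISO 160

Shutter speed: 1/200 → 1/250 → 1/320 → 1/400 → 1/500 → 1/640 → 1/800 → 1/1000 → 1/1250 → 1/1600 → 1/2000 — 3 1/3 stops faster (darker).
Aperture: f/16 → f/14 → f/13 → f/11 → f/10 → f/9 → f/8 — 2 stops wider (brighter).
Net change so far: 1 1/3 stops darker. Offset with the ISO: 64 → 80 → 100 → 125 → 160.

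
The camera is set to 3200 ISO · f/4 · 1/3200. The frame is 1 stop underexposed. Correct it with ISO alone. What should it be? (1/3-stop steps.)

ISO 6400

Underexposed by 1 stop → need 1 stop brighter.
ISO: 3200 → 4000 → 5000 → 6400.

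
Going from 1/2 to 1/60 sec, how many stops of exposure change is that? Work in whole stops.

5 stops

1/2 → 1/4 → 1/8 → 1/15 → 1/30 → 1/60 — count the steps: 5 stops.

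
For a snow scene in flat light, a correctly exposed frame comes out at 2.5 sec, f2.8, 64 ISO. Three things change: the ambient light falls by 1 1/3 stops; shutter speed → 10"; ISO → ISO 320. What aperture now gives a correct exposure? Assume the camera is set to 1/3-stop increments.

f/8

Scene light: 1 1/3 stops darker.
Shutter speed: 2.5 → 3.2 → 4 → 5 → 6 → 8 → 10 — 2 stops slower (brighter).
ISO: 64 → 80 → 100 → 125 → 160 → 200 → 250 → 320 — 2 1/3 stops raised (brighter).
Net so far: 3 stops brighter. Aperture: f/2.8 → f/3.2 → f/3.5 → f/4 → f/4.5 → f/5 → f/5.6 → f/6.3 → f/7.1 → f/8.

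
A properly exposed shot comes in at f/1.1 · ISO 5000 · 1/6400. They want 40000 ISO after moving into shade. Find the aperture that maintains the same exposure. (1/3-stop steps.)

f/3.2

ISO: 5000 → 6400 → 8000 → 10000 → 12800 → 16000 → 20000 → 25600 → 32000 → 40000 — 3 stops raised (brighter).
Need 3 stops darker from the aperture: f/1.1 → f/1.2 → f/1.4 → f/1.6 → f/1.8 → f/2 → f/2.2 → f/2.5 → f/2.8 → f/3.2.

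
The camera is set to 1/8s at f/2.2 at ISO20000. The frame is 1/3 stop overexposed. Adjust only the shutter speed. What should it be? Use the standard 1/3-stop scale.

Overexposed by 1/3 stop → need 1/3 stop darker.
Shutter speed: 1/8 → 1/10.

1/10s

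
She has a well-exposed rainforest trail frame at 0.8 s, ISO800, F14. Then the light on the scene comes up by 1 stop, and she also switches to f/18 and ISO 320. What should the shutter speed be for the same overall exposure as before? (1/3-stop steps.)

Scene light: 1 stop brighter.
Aperture: f/14 → f/16 → f/18 — 2/3 stop narrower (darker).
ISO: 800 → 640 → 500 → 400 → 320 — 1 1/3 stops dropped (darker).
Net so far: 1 stop darker. Shutter speed: 0.8 → 1 → 1.3 → 1.6.

1.6 s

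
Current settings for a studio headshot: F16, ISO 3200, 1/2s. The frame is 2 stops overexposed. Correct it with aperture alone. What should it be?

f/32

Overexposed by 2 stops → need 2 stops darker.
Aperture: f/16 → f/22 → f/32.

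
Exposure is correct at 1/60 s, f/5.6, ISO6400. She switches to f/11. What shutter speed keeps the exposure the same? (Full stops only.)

Aperture: f/5.6 → f/8 → f/11 — 2 stops smaller aperture (darker).
Need 2 stops brighter from the shutter speed: 1/60 → 1/30 → 1/15.

1/15s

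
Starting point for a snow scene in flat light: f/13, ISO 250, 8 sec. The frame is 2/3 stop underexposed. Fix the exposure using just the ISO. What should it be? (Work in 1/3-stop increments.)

Underexposed by 2/3 stop → need 2/3 stop brighter.
ISO: 250 → 320 → 400.

ISO 400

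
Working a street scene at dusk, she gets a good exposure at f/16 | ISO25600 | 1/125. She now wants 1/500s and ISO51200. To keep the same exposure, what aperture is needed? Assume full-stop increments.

Shutter speed: 1/125 → 1/250 → 1/500 — 2 stops shorter (darker).
ISO: 25600 → 51200 — 1 stop higher (brighter).
Net change so far: 1 stop darker. Offset with the aperture: f/16 → f/11.

f/11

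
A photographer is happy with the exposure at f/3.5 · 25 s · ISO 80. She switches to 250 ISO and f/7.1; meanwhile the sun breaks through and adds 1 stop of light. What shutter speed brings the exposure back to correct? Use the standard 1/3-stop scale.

Scene light: 1 stop brighter.
ISO: 80 → 100 → 125 → 160 → 200 → 250 — 1 2/3 stops higher (brighter).
Aperture: f/3.5 → f/4 → f/4.5 → f/5 → f/5.6 → f/6.3 → f/7.1 — 2 stops narrower (darker).
Net so far: 2/3 stop brighter. Shutter speed: 25 → 20 → 15.

15 s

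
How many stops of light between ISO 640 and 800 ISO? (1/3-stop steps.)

640 → 800 — count the steps: 1 third-stops = 1/3 stop.

1/3 stop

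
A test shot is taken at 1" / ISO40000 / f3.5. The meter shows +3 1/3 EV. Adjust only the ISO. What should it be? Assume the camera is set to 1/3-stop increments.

ISO 4000

Overexposed by 3 1/3 stops → need 3 1/3 stops darker.
ISO: 40000 → 32000 → 25600 → 20000 → 16000 → 12800 → 10000 → 8000 → 6400 → 5000 → 4000.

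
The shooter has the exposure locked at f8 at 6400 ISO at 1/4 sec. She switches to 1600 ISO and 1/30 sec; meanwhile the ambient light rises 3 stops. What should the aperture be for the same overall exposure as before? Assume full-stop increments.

f/4

Scene light: 3 stops brighter.
ISO: 6400 → 3200 → 1600 — 2 stops dropped (darker).
Shutter speed: 1/4 → 1/8 → 1/15 → 1/30 — 3 stops faster (darker).
Net so far: 2 stops darker. Aperture: f/8 → f/5.6 → f/4.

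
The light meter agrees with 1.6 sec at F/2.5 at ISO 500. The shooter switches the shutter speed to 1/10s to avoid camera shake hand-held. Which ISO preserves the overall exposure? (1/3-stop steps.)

ISO 8000

Shutter speed: 1.6 → 1.3 → 1 → 0.8 → 0.6 → 0.5 → 0.4 → 0.3 → 1/4 → 1/5 → 1/6 → 1/8 → 1/10 — 4 stops shorter (darker).
Need 4 stops brighter from the ISO: 500 → 640 → 800 → 1000 → 1250 → 1600 → 2000 → 2500 → 3200 → 4000 → 5000 → 6400 → 8000.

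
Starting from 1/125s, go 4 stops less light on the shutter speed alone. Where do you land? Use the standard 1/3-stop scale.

Shutter speed: 1/125 → 1/160 → 1/200 → 1/250 → 1/320 → 1/400 → 1/500 → 1/640 → 1/800 → 1/1000 → 1/1250 → 1/1600 → 1/2000 — 4 stops shorter (darker).

1/2000s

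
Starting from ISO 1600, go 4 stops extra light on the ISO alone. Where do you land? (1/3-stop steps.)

ISO: 1600 → 2000 → 2500 → 3200 → 4000 → 5000 → 6400 → 8000 → 10000 → 12800 → 16000 → 20000 → 25600 — 4 stops raised (brighter).

ISO 25600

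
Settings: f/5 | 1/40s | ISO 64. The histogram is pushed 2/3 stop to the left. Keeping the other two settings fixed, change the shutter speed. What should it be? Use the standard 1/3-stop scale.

Underexposed by 2/3 stop → need 2/3 stop brighter.
Shutter speed: 1/40 → 1/30 → 1/25.

1/25s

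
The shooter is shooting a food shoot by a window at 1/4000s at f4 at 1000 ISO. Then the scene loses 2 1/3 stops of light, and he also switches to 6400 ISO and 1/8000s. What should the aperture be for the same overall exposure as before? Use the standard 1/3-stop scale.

Scene light: 2 1/3 stops darker.
ISO: 1000 → 1250 → 1600 → 2000 → 2500 → 3200 → 4000 → 5000 → 6400 — 2 2/3 stops higher (brighter).
Shutter speed: 1/4000 → 1/5000 → 1/6400 → 1/8000 — 1 stop shorter (darker).
Net so far: 2/3 stop darker. Aperture: f/4 → f/3.5 → f/3.2.

f/3.2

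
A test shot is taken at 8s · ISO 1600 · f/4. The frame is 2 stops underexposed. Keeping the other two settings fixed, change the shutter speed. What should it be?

Underexposed by 2 stops → need 2 stops brighter.
Shutter speed: 8 → 15 → 30.

30 s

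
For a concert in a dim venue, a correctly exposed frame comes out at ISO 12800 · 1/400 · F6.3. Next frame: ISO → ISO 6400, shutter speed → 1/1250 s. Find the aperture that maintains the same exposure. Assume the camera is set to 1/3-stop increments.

f/2.5

ISO: 12800 → 10000 → 8000 → 6400 — 1 stop dropped (darker).
Shutter speed: 1/400 → 1/500 → 1/640 → 1/800 → 1/1000 → 1/1250 — 1 2/3 stops faster (darker).
Net change so far: 2 2/3 stops darker. Offset with the aperture: f/6.3 → f/5.6 → f/5 → f/4.5 → f/4 → f/3.5 → f/3.2 → f/2.8 → f/2.5.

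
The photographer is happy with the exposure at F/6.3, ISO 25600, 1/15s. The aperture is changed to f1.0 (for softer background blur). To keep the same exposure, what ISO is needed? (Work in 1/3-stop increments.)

ISO 640

Aperture: f/6.3 → f/5.6 → f/5 → f/4.5 → f/4 → f/3.5 → f/3.2 → f/2.8 → f/2.5 → f/2.2 → f/2 → f/1.8 → f/1.6 → f/1.4 → f/1.2 → f/1.1 → f/1.0 — 5 1/3 stops larger aperture (brighter).
Need 5 1/3 stops darker from the ISO: 25600 → 20000 → 16000 → 12800 → 10000 → 8000 → 6400 → 5000 → 4000 → 3200 → 2500 → 2000 → 1600 → 1250 → 1000 → 800 → 640.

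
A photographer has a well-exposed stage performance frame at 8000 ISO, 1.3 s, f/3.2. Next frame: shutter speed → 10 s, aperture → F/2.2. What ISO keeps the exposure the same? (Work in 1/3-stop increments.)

Shutter speed: 1.3 → 1.6 → 2 → 2.5 → 3.2 → 4 → 5 → 6 → 8 → 10 — 3 stops slower (brighter).
Aperture: f/3.2 → f/2.8 → f/2.5 → f/2.2 — 1 stop wider (brighter).
Net change so far: 4 stops brighter. Offset with the ISO: 8000 → 6400 → 5000 → 4000 → 3200 → 2500 → 2000 → 1600 → 1250 → 1000 → 800 → 640 → 500.

ISO 500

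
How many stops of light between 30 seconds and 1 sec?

5 stops

30 → 15 → 8 → 4 → 2 → 1 — count the steps: 5 stops.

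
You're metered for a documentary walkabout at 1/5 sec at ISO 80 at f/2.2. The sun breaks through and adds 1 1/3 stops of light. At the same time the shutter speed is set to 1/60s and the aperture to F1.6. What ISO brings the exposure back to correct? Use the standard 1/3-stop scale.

Scene light: 1 1/3 stops brighter.
Shutter speed: 1/5 → 1/6 → 1/8 → 1/10 → 1/13 → 1/15 → 1/20 → 1/25 → 1/30 → 1/40 → 1/50 → 1/60 — 3 2/3 stops shorter (darker).
Aperture: f/2.2 → f/2 → f/1.8 → f/1.6 — 1 stop larger aperture (brighter).
Net so far: 1 1/3 stops darker. ISO: 80 → 100 → 125 → 160 → 200.

ISO 200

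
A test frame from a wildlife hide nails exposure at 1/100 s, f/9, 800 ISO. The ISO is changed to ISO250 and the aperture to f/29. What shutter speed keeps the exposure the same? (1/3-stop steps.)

ISO: 800 → 640 → 500 → 400 → 320 → 250 — 1 2/3 stops dropped (darker).
Aperture: f/9 → f/10 → f/11 → f/13 → f/14 → f/16 → f/18 → f/20 → f/22 → f/25 → f/29 — 3 1/3 stops narrower (darker).
Net change so far: 5 stops darker. Offset with the shutter speed: 1/100 → 1/80 → 1/60 → 1/50 → 1/40 → 1/30 → 1/25 → 1/20 → 1/15 → 1/13 → 1/10 → 1/8 → 1/6 → 1/5 → 1/4 → 0.3.

0.3 s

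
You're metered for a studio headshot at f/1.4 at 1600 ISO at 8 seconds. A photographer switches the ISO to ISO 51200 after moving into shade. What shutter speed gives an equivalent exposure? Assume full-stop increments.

1/4s

ISO: 1600 → 3200 → 6400 → 12800 → 25600 → 51200 — 5 stops raised (brighter).
Need 5 stops darker from the shutter speed: 8 → 4 → 2 → 1 → 1/2 → 1/4.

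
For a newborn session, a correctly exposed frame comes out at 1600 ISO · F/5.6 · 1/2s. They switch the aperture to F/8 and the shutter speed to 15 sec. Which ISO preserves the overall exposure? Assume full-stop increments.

Aperture: f/5.6 → f/8 — 1 stop stopped down (darker).
Shutter speed: 1/2 → 1 → 2 → 4 → 8 → 15 — 5 stops slower (brighter).
Net change so far: 4 stops brighter. Offset with the ISO: 1600 → 800 → 400 → 200 → 100.

ISO 100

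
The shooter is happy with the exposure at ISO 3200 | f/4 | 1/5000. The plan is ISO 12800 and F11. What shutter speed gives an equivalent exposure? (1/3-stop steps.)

1/2500s

ISO: 3200 → 4000 → 5000 → 6400 → 8000 → 10000 → 12800 — 2 stops higher (brighter).
Aperture: f/4 → f/4.5 → f/5 → f/5.6 → f/6.3 → f/7.1 → f/8 → f/9 → f/10 → f/11 — 3 stops narrower (darker).
Net change so far: 1 stop darker. Offset with the shutter speed: 1/5000 → 1/4000 → 1/3200 → 1/2500.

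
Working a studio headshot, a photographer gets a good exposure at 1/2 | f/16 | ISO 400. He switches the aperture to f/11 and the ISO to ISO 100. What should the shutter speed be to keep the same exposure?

1 s

Aperture: f/16 → f/11 — 1 stop wider (brighter).
ISO: 400 → 200 → 100 — 2 stops dropped (darker).
Net change so far: 1 stop darker. Offset with the shutter speed: 1/2 → 1.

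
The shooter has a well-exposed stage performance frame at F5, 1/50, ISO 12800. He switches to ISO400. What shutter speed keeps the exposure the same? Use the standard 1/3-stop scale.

0.6 s

ISO: 12800 → 10000 → 8000 → 6400 → 5000 → 4000 → 3200 → 2500 → 2000 → 1600 → 1250 → 1000 → 800 → 640 → 500 → 400 — 5 stops lower (darker).
Need 5 stops brighter from the shutter speed: 1/50 → 1/40 → 1/30 → 1/25 → 1/20 → 1/15 → 1/13 → 1/10 → 1/8 → 1/6 → 1/5 → 1/4 → 0.3 → 0.4 → 0.5 → 0.6.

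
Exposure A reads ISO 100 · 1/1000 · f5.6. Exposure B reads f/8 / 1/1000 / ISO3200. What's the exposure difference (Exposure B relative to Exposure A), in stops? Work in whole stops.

4 stops brighter

Aperture: f/5.6 → f/8 — 1 stop narrower (darker).
Shutter speed: unchanged.
ISO: 100 → 200 → 400 → 800 → 1600 → 3200 — 5 stops higher (brighter).
Net: −1 +5 = +4 stops.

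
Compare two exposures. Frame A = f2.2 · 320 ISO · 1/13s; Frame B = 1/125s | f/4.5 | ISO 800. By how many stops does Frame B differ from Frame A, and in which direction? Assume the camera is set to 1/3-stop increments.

4 stops darker

Aperture: f/2.2 → f/2.5 → f/2.8 → f/3.2 → f/3.5 → f/4 → f/4.5 — 2 stops stopped down (darker).
Shutter speed: 1/13 → 1/15 → 1/20 → 1/25 → 1/30 → 1/40 → 1/50 → 1/60 → 1/80 → 1/100 → 1/125 — 3 1/3 stops faster (darker).
ISO: 320 → 400 → 500 → 640 → 800 — 1 1/3 stops raised (brighter).
Net: −2 −3 1/3 +1 1/3 = −4 stops.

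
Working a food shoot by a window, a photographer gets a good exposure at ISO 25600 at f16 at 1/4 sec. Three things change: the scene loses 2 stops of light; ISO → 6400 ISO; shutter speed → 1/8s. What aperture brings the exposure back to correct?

Scene light: 2 stops darker.
ISO: 25600 → 12800 → 6400 — 2 stops lower (darker).
Shutter speed: 1/4 → 1/8 — 1 stop faster (darker).
Net so far: 5 stops darker. Aperture: f/16 → f/11 → f/8 → f/5.6 → f/4 → f/2.8.

f/2.8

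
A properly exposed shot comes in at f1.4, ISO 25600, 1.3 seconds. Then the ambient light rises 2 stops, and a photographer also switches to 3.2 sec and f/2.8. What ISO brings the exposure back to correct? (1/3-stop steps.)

ISO 10000

Scene light: 2 stops brighter.
Shutter speed: 1.3 → 1.6 → 2 → 2.5 → 3.2 — 1 1/3 stops slower (brighter).
Aperture: f/1.4 → f/1.6 → f/1.8 → f/2 → f/2.2 → f/2.5 → f/2.8 — 2 stops narrower (darker).
Net so far: 1 1/3 stops brighter. ISO: 25600 → 20000 → 16000 → 12800 → 10000.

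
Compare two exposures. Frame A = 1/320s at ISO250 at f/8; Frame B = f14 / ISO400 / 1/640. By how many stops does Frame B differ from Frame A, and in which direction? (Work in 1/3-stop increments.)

2 stops darker

Aperture: f/8 → f/9 → f/10 → f/11 → f/13 → f/14 — 1 2/3 stops smaller aperture (darker).
Shutter speed: 1/320 → 1/400 → 1/500 → 1/640 — 1 stop faster (darker).
ISO: 250 → 320 → 400 — 2/3 stop higher (brighter).
Net: −1 2/3 −1 +2/3 = −2 stops.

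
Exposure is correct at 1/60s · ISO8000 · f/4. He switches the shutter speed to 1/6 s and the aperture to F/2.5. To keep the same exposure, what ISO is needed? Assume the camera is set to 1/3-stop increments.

ISO 320

Shutter speed: 1/60 → 1/50 → 1/40 → 1/30 → 1/25 → 1/20 → 1/15 → 1/13 → 1/10 → 1/8 → 1/6 — 3 1/3 stops longer (brighter).
Aperture: f/4 → f/3.5 → f/3.2 → f/2.8 → f/2.5 — 1 1/3 stops wider (brighter).
Net change so far: 4 2/3 stops brighter. Offset with the ISO: 8000 → 6400 → 5000 → 4000 → 3200 → 2500 → 2000 → 1600 → 1250 → 1000 → 800 → 640 → 500 → 400 → 320.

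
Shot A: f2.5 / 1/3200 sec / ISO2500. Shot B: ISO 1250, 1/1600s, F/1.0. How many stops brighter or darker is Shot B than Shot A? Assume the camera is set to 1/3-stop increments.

Aperture: f/2.5 → f/2.2 → f/2 → f/1.8 → f/1.6 → f/1.4 → f/1.2 → f/1.1 → f/1.0 — 2 2/3 stops larger aperture (brighter).
Shutter speed: 1/3200 → 1/2500 → 1/2000 → 1/1600 — 1 stop longer (brighter).
ISO: 2500 → 2000 → 1600 → 1250 — 1 stop dropped (darker).
Net: +2 2/3 +1 −1 = +2 2/3 stops.

2 2/3 stops brighter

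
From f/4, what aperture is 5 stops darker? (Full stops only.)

f/22

Aperture: f/4 → f/5.6 → f/8 → f/11 → f/16 → f/22 — 5 stops narrower (darker).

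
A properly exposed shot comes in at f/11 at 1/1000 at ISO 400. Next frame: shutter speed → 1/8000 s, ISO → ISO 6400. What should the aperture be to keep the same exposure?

Shutter speed: 1/1000 → 1/2000 → 1/4000 → 1/8000 — 3 stops faster (darker).
ISO: 400 → 800 → 1600 → 3200 → 6400 — 4 stops higher (brighter).
Net change so far: 1 stop brighter. Offset with the aperture: f/11 → f/16.

f/16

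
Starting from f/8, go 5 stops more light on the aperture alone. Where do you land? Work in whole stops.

f/1.4

Aperture: f/8 → f/5.6 → f/4 → f/2.8 → f/2 → f/1.4 — 5 stops wider (brighter).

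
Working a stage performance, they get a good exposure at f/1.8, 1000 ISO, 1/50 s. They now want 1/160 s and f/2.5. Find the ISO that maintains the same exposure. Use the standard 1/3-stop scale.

Shutter speed: 1/50 → 1/60 → 1/80 → 1/100 → 1/125 → 1/160 — 1 2/3 stops shorter (darker).
Aperture: f/1.8 → f/2 → f/2.2 → f/2.5 — 1 stop smaller aperture (darker).
Net change so far: 2 2/3 stops darker. Offset with the ISO: 1000 → 1250 → 1600 → 2000 → 2500 → 3200 → 4000 → 5000 → 6400.

ISO 6400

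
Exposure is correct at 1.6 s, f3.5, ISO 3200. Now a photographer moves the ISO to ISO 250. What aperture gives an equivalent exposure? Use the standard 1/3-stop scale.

ISO: 3200 → 2500 → 2000 → 1600 → 1250 → 1000 → 800 → 640 → 500 → 400 → 320 → 250 — 3 2/3 stops lower (darker).
Need 3 2/3 stops brighter from the aperture: f/3.5 → f/3.2 → f/2.8 → f/2.5 → f/2.2 → f/2 → f/1.8 → f/1.6 → f/1.4 → f/1.2 → f/1.1 → f/1.0.

f/1.0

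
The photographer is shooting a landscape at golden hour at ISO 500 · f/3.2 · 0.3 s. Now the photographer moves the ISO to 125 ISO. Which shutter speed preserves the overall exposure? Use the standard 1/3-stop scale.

ISO: 500 → 400 → 320 → 250 → 200 → 160 → 125 — 2 stops lower (darker).
Need 2 stops brighter from the shutter speed: 0.3 → 0.4 → 0.5 → 0.6 → 0.8 → 1 → 1.3.

1.3 s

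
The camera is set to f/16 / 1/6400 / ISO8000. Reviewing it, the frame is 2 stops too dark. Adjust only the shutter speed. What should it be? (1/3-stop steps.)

Underexposed by 2 stops → need 2 stops brighter.
Shutter speed: 1/6400 → 1/5000 → 1/4000 → 1/3200 → 1/2500 → 1/2000 → 1/1600.

1/1600s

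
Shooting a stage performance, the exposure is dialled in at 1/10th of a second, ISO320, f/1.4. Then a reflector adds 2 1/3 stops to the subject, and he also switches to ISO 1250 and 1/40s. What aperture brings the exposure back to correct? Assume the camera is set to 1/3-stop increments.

Scene light: 2 1/3 stops brighter.
ISO: 320 → 400 → 500 → 640 → 800 → 1000 → 1250 — 2 stops raised (brighter).
Shutter speed: 1/10 → 1/13 → 1/15 → 1/20 → 1/25 → 1/30 → 1/40 — 2 stops faster (darker).
Net so far: 2 1/3 stops brighter. Aperture: f/1.4 → f/1.6 → f/1.8 → f/2 → f/2.2 → f/2.5 → f/2.8 → f/3.2.

f/3.2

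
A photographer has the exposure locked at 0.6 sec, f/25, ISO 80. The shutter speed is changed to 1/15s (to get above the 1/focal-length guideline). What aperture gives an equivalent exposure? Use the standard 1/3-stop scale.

f/8

Shutter speed: 0.6 → 0.5 → 0.4 → 0.3 → 1/4 → 1/5 → 1/6 → 1/8 → 1/10 → 1/13 → 1/15 — 3 1/3 stops shorter (darker).
Need 3 1/3 stops brighter from the aperture: f/25 → f/22 → f/20 → f/18 → f/16 → f/14 → f/13 → f/11 → f/10 → f/9 → f/8.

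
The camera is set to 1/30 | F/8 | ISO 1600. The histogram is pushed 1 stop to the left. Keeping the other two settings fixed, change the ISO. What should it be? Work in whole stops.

Underexposed by 1 stop → need 1 stop brighter.
ISO: 1600 → 3200.

ISO 3200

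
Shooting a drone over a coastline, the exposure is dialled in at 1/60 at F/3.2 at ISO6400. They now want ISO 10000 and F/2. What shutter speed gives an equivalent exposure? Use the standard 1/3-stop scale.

1/250s

ISO: 6400 → 8000 → 10000 — 2/3 stop raised (brighter).
Aperture: f/3.2 → f/2.8 → f/2.5 → f/2.2 → f/2 — 1 1/3 stops wider (brighter).
Net change so far: 2 stops brighter. Offset with the shutter speed: 1/60 → 1/80 → 1/100 → 1/125 → 1/160 → 1/200 → 1/250.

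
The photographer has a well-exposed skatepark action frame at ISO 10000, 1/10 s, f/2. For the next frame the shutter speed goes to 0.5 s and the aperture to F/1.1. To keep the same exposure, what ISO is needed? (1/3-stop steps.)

Shutter speed: 1/10 → 1/8 → 1/6 → 1/5 → 1/4 → 0.3 → 0.4 → 0.5 — 2 1/3 stops longer (brighter).
Aperture: f/2 → f/1.8 → f/1.6 → f/1.4 → f/1.2 → f/1.1 — 1 2/3 stops larger aperture (brighter).
Net change so far: 4 stops brighter. Offset with the ISO: 10000 → 8000 → 6400 → 5000 → 4000 → 3200 → 2500 → 2000 → 1600 → 1250 → 1000 → 800 → 640.

ISO 640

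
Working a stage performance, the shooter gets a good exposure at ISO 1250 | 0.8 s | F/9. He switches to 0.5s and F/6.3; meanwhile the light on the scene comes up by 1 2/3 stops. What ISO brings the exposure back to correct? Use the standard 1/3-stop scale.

ISO 320

Scene light: 1 2/3 stops brighter.
Shutter speed: 0.8 → 0.6 → 0.5 — 2/3 stop shorter (darker).
Aperture: f/9 → f/8 → f/7.1 → f/6.3 — 1 stop opened up (brighter).
Net so far: 2 stops brighter. ISO: 1250 → 1000 → 800 → 640 → 500 → 400 → 320.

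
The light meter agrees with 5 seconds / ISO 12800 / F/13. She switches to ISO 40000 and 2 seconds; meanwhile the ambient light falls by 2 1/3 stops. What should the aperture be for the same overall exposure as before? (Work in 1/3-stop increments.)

Scene light: 2 1/3 stops darker.
ISO: 12800 → 16000 → 20000 → 25600 → 32000 → 40000 — 1 2/3 stops higher (brighter).
Shutter speed: 5 → 4 → 3.2 → 2.5 → 2 — 1 1/3 stops shorter (darker).
Net so far: 2 stops darker. Aperture: f/13 → f/11 → f/10 → f/9 → f/8 → f/7.1 → f/6.3.

f/6.3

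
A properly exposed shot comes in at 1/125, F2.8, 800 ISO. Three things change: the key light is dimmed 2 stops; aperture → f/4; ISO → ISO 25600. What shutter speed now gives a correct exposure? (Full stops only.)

Scene light: 2 stops darker.
Aperture: f/2.8 → f/4 — 1 stop stopped down (darker).
ISO: 800 → 1600 → 3200 → 6400 → 12800 → 25600 — 5 stops raised (brighter).
Net so far: 2 stops brighter. Shutter speed: 1/125 → 1/250 → 1/500.

1/500s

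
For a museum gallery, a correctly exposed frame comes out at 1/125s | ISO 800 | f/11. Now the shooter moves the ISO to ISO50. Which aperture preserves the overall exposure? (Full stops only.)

ISO: 800 → 400 → 200 → 100 → 50 — 4 stops lower (darker).
Need 4 stops brighter from the aperture: f/11 → f/8 → f/5.6 → f/4 → f/2.8.

f/2.8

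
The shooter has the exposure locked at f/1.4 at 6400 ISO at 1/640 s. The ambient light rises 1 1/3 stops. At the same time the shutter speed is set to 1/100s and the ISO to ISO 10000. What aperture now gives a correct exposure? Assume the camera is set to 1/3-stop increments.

f/7.1

Scene light: 1 1/3 stops brighter.
Shutter speed: 1/640 → 1/500 → 1/400 → 1/320 → 1/250 → 1/200 → 1/160 → 1/125 → 1/100 — 2 2/3 stops slower (brighter).
ISO: 6400 → 8000 → 10000 — 2/3 stop raised (brighter).
Net so far: 4 2/3 stops brighter. Aperture: f/1.4 → f/1.6 → f/1.8 → f/2 → f/2.2 → f/2.5 → f/2.8 → f/3.2 → f/3.5 → f/4 → f/4.5 → f/5 → f/5.6 → f/6.3 → f/7.1.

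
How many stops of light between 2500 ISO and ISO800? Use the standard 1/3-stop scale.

1 2/3 stops

2500 → 2000 → 1600 → 1250 → 1000 → 800 — count the steps: 5 third-stops = 1 2/3 stops.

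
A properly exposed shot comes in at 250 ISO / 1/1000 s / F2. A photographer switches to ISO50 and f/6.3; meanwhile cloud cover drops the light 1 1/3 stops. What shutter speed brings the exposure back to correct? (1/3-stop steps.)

Scene light: 1 1/3 stops darker.
ISO: 250 → 200 → 160 → 125 → 100 → 80 → 64 → 50 — 2 1/3 stops dropped (darker).
Aperture: f/2 → f/2.2 → f/2.5 → f/2.8 → f/3.2 → f/3.5 → f/4 → f/4.5 → f/5 → f/5.6 → f/6.3 — 3 1/3 stops smaller aperture (darker).
Net so far: 7 stops darker. Shutter speed: 1/1000 → 1/800 → 1/640 → 1/500 → 1/400 → 1/320 → 1/250 → 1/200 → 1/160 → 1/125 → 1/100 → 1/80 → 1/60 → 1/50 → 1/40 → 1/30 → 1/25 → 1/20 → 1/15 → 1/13 → 1/10 → 1/8.

1/8s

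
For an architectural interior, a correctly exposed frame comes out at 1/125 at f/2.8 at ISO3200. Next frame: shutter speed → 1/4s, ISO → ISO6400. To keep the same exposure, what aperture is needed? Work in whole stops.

f/22

Shutter speed: 1/125 → 1/60 → 1/30 → 1/15 → 1/8 → 1/4 — 5 stops longer (brighter).
ISO: 3200 → 6400 — 1 stop raised (brighter).
Net change so far: 6 stops brighter. Offset with the aperture: f/2.8 → f/4 → f/5.6 → f/8 → f/11 → f/16 → f/22.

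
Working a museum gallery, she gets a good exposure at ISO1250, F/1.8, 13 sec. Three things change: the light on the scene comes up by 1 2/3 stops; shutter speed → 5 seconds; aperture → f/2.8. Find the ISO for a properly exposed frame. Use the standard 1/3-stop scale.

Scene light: 1 2/3 stops brighter.
Shutter speed: 13 → 10 → 8 → 6 → 5 — 1 1/3 stops shorter (darker).
Aperture: f/1.8 → f/2 → f/2.2 → f/2.5 → f/2.8 — 1 1/3 stops smaller aperture (darker).
Net so far: 1 stop darker. ISO: 1250 → 1600 → 2000 → 2500.

ISO 2500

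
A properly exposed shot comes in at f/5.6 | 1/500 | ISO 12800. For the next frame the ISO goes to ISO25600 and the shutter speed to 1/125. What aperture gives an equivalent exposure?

f/16

ISO: 12800 → 25600 — 1 stop higher (brighter).
Shutter speed: 1/500 → 1/250 → 1/125 — 2 stops slower (brighter).
Net change so far: 3 stops brighter. Offset with the aperture: f/5.6 → f/8 → f/11 → f/16.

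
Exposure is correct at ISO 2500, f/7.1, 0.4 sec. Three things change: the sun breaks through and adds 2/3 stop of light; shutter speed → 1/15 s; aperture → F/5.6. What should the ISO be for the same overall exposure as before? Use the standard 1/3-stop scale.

Scene light: 2/3 stop brighter.
Shutter speed: 0.4 → 0.3 → 1/4 → 1/5 → 1/6 → 1/8 → 1/10 → 1/13 → 1/15 — 2 2/3 stops shorter (darker).
Aperture: f/7.1 → f/6.3 → f/5.6 — 2/3 stop opened up (brighter).
Net so far: 1 1/3 stops darker. ISO: 2500 → 3200 → 4000 → 5000 → 6400.

ISO 6400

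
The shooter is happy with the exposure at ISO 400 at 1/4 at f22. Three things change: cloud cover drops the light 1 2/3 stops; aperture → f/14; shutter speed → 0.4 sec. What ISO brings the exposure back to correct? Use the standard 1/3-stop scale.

Scene light: 1 2/3 stops darker.
Aperture: f/22 → f/20 → f/18 → f/16 → f/14 — 1 1/3 stops opened up (brighter).
Shutter speed: 1/4 → 0.3 → 0.4 — 2/3 stop longer (brighter).
Net so far: 1/3 stop brighter. ISO: 400 → 320.

ISO 320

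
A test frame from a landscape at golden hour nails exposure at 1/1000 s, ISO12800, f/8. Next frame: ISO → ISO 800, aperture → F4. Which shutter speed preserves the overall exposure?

ISO: 12800 → 6400 → 3200 → 1600 → 800 — 4 stops dropped (darker).
Aperture: f/8 → f/5.6 → f/4 — 2 stops wider (brighter).
Net change so far: 2 stops darker. Offset with the shutter speed: 1/1000 → 1/500 → 1/250.

1/250s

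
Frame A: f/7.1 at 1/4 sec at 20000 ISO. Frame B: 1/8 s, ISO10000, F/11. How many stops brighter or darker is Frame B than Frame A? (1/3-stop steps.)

Aperture: f/7.1 → f/8 → f/9 → f/10 → f/11 — 1 1/3 stops stopped down (darker).
Shutter speed: 1/4 → 1/5 → 1/6 → 1/8 — 1 stop shorter (darker).
ISO: 20000 → 16000 → 12800 → 10000 — 1 stop lower (darker).
Net: −1 1/3 −1 −1 = −3 1/3 stops.

3 1/3 stops darker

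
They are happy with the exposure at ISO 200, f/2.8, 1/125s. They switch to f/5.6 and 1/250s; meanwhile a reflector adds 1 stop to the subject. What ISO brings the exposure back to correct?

Scene light: 1 stop brighter.
Aperture: f/2.8 → f/4 → f/5.6 — 2 stops narrower (darker).
Shutter speed: 1/125 → 1/250 — 1 stop shorter (darker).
Net so far: 2 stops darker. ISO: 200 → 400 → 800.

ISO 800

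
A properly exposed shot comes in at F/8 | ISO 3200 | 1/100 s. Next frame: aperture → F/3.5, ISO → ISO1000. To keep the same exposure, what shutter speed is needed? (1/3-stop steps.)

Aperture: f/8 → f/7.1 → f/6.3 → f/5.6 → f/5 → f/4.5 → f/4 → f/3.5 — 2 1/3 stops wider (brighter).
ISO: 3200 → 2500 → 2000 → 1600 → 1250 → 1000 — 1 2/3 stops lower (darker).
Net change so far: 2/3 stop brighter. Offset with the shutter speed: 1/100 → 1/125 → 1/160.

1/160s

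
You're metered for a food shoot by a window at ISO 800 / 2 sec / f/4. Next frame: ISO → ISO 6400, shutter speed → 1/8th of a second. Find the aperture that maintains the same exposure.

f/2.8

ISO: 800 → 1600 → 3200 → 6400 — 3 stops raised (brighter).
Shutter speed: 2 → 1 → 1/2 → 1/4 → 1/8 — 4 stops faster (darker).
Net change so far: 1 stop darker. Offset with the aperture: f/4 → f/2.8.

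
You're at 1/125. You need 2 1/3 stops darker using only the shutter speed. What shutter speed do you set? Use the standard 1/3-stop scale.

Shutter speed: 1/125 → 1/160 → 1/200 → 1/250 → 1/320 → 1/400 → 1/500 → 1/640 — 2 1/3 stops shorter (darker).

1/640s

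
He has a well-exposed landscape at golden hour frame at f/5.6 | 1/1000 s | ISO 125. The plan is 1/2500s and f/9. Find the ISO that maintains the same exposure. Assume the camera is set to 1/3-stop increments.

Shutter speed: 1/1000 → 1/1250 → 1/1600 → 1/2000 → 1/2500 — 1 1/3 stops faster (darker).
Aperture: f/5.6 → f/6.3 → f/7.1 → f/8 → f/9 — 1 1/3 stops stopped down (darker).
Net change so far: 2 2/3 stops darker. Offset with the ISO: 125 → 160 → 200 → 250 → 320 → 400 → 500 → 640 → 800.

ISO 800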